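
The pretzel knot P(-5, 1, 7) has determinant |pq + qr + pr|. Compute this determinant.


Step 1: Compute pq + qr + pr.
pq = (-5)*1 = -5
qr = 1*7 = 7
pr = (-5)*7 = -35
pq + qr + pr = -5 + 7 + (-35) = -33
Step 2: Take absolute value.
det(P(-5,1,7)) = |-33| = 33

33


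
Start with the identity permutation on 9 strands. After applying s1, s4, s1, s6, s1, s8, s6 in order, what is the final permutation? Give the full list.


Starting with identity [1, 2, 3, 4, 5, 6, 7, 8, 9].
Apply generators in sequence:
  After s1: [2, 1, 3, 4, 5, 6, 7, 8, 9]
  After s4: [2, 1, 3, 5, 4, 6, 7, 8, 9]
  After s1: [1, 2, 3, 5, 4, 6, 7, 8, 9]
  After s6: [1, 2, 3, 5, 4, 7, 6, 8, 9]
  After s1: [2, 1, 3, 5, 4, 7, 6, 8, 9]
  After s8: [2, 1, 3, 5, 4, 7, 6, 9, 8]
  After s6: [2, 1, 3, 5, 4, 6, 7, 9, 8]
Final permutation: [2, 1, 3, 5, 4, 6, 7, 9, 8]

[2, 1, 3, 5, 4, 6, 7, 9, 8]


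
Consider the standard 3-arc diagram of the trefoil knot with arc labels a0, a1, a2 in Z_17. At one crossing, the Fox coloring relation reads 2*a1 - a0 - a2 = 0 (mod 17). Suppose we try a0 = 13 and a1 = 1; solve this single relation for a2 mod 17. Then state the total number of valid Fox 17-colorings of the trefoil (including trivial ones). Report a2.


Step 1: Apply the given crossing relation 2*a1 - a0 - a2 = 0 (mod 17).
  a2 = 2*a1 - a0 mod 17
  a2 = 2*1 - 13 mod 17
  a2 = 2 - 13 mod 17
  a2 = -11 mod 17 = 6
Step 2: The trefoil has determinant 3.
  Number of Fox p-colorings (p prime) is p^2 if p = 3, else p.
  Since 17 does not divide 3, only trivial (constant) colorings exist.
  (So the trial a0 = 13, a1 = 1 with a0 != a1 does NOT extend to a valid coloring of the whole trefoil: the other two crossing relations require 3*(a1 - a0) = 0 (mod 17), which fails.)
  Total colorings = 17
Step 3: a2 = 6, total Fox 17-colorings = 17

6


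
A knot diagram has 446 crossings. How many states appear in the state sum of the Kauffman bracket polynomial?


Each crossing contributes 2 choices (A-smoothing or B-smoothing).
Total states = 2^446 = 181709681073901722637330951972001133588410340171829515070372549795159822028349480831547762678440891390190630401566544483383650407153664

181709681073901722637330951972001133588410340171829515070372549795159822028349480831547762678440891390190630401566544483383650407153664


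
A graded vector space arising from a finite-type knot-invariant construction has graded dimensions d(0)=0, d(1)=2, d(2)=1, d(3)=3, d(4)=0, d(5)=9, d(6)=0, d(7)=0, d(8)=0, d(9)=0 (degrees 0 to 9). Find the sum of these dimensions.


Total dimension = d(0) + d(1) + ... + d(9)
= 0 + 2 + 1 + 3 + 0 + 9 + 0 + 0 + 0 + 0
= 15

15


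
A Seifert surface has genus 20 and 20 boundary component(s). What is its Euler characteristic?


chi = 2 - 2g - b
= 2 - 2*20 - 20
= 2 - 40 - 20 = -58

-58


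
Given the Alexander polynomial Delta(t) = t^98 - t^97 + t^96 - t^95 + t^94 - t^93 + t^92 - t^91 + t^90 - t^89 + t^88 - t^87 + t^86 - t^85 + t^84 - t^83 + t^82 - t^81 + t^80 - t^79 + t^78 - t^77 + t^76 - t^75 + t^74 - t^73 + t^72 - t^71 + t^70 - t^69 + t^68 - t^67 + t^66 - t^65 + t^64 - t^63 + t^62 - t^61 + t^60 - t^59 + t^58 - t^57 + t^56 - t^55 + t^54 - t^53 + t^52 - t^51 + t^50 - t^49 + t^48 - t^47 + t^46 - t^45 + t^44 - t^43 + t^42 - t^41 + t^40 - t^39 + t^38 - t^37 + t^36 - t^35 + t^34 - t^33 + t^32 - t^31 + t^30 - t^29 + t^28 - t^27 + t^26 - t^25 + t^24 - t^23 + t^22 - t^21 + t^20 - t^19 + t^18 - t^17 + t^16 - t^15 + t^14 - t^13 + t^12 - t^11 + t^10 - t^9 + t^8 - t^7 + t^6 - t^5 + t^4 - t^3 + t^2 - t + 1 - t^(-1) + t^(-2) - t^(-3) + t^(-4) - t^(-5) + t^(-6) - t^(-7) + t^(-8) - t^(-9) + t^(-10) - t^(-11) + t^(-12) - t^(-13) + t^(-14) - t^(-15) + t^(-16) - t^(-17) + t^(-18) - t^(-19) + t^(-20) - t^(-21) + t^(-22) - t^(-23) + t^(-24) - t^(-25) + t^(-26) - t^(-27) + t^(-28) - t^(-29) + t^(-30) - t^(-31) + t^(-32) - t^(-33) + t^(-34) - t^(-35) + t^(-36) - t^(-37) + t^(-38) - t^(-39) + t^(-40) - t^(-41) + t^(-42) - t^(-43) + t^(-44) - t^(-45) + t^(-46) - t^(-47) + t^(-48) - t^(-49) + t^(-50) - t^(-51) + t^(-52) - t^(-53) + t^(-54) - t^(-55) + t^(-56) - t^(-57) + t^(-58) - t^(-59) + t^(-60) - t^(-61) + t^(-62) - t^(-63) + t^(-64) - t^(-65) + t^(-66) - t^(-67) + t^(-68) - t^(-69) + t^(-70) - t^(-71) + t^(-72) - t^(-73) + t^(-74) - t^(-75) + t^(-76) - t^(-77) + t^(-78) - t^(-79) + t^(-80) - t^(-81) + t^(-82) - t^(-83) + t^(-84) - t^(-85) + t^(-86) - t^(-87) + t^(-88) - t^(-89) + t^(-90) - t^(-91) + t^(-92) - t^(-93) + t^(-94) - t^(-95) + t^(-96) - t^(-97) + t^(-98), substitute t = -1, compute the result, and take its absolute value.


Step 1: The polynomial has 197 terms with alternating signs, exponents from 98 down to -98.
Step 2: Substitute t = -1. The i-th term has coefficient (-1)^i and exponent (m-i),
  so its value is (-1)^i * (-1)^(m-i) = (-1)^m = 1 for every i.
Step 3: All 197 terms equal 1, so Delta(-1) = 197 * (1) = 197
Step 4: |Delta(-1)| = 197

197


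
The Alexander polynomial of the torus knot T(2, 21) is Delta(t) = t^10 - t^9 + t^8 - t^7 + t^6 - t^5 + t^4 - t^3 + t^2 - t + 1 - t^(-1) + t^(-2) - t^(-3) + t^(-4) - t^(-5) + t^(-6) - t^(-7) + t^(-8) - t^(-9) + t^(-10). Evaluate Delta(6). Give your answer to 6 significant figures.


Substituting t = 6 into Delta(t) = t^10 - t^9 + t^8 - t^7 + t^6 - t^5 + t^4 - t^3 + t^2 - t + 1 - t^(-1) + t^(-2) - t^(-3) + t^(-4) - t^(-5) + t^(-6) - t^(-7) + t^(-8) - t^(-9) + t^(-10):
Term values: (60466176) + (-10077696) + (1679616) + (-279936) + (46656) + (-7776) + (1296) + (-216) + (36) + (-6) + (1) + (-0.166667) + (0.0277778) + (-0.00462963) + (0.000771605) + (-0.000128601) + (2.14335e-05) + (-3.57225e-06) + (5.95374e-07) + (-9.9229e-08) + (1.65382e-08)
Sum = 51828150.86
Rounded to 6 significant figures: 5.18282e+07

5.18282e+07


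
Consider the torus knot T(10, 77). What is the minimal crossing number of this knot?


For a torus knot T(p, q) with gcd(p,q)=1,
the crossing number is min(p*(q-1), q*(p-1)).
p*(q-1) = 10*76 = 760
q*(p-1) = 77*9 = 693
min(760, 693) = 693

693


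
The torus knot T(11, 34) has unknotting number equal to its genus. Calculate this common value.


For a torus knot T(p,q), both the unknotting number and genus equal (p-1)(q-1)/2.
= (11-1)(34-1)/2
= 10*33/2
= 330/2 = 165

165


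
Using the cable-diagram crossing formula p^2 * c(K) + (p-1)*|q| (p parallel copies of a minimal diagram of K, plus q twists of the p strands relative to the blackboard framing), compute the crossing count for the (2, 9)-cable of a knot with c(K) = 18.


Step 1: Each of the c(K) crossings of the companion diagram becomes p*p = p^2 crossings among the p parallel strands, and each of the |q| twists s_1 s_2 ... s_(p-1) adds (p-1) crossings.
  Crossings = p^2 * c(K) + (p-1)*|q|
Step 2: = 2^2 * 18 + (2-1)*9
Step 3: = 4*18 + 1*9
Step 4: = 72 + 9 = 81

81


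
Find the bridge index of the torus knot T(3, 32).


The bridge number of T(p,q) is min(p,q).
min(3, 32) = 3

3


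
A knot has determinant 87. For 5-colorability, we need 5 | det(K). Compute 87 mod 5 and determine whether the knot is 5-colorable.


Step 1: A knot is p-colorable if and only if p divides its determinant.
Step 2: Compute 87 mod 5.
87 = 17 * 5 + 2
Step 3: 87 mod 5 = 2
Step 4: The knot is 5-colorable: no

2


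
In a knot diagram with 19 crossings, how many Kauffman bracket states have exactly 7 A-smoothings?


We choose which 7 of 19 crossings get A-smoothings.
C(19, 7) = 19! / (7! * 12!)
= 50388

50388


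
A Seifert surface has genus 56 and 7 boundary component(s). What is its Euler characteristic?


chi = 2 - 2g - b
= 2 - 2*56 - 7
= 2 - 112 - 7 = -117

-117


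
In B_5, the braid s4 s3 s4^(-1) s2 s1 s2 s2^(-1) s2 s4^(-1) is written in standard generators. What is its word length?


The word length counts the number of generators (including inverses).
Listing each generator: s4, s3, s4^(-1), s2, s1, s2, s2^(-1), s2, s4^(-1)
There are 9 generators in this braid word.

9


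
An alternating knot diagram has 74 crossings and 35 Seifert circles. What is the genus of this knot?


For alternating knots, g = (c - s + 1)/2.
= (74 - 35 + 1)/2
= 40/2 = 20

20


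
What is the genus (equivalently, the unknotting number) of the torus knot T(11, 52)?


For a torus knot T(p,q), both the unknotting number and genus equal (p-1)(q-1)/2.
= (11-1)(52-1)/2
= 10*51/2
= 510/2 = 255

255


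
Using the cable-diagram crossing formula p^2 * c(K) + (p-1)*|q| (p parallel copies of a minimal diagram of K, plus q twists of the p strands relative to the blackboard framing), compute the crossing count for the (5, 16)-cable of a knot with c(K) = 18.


Step 1: Each of the c(K) crossings of the companion diagram becomes p*p = p^2 crossings among the p parallel strands, and each of the |q| twists s_1 s_2 ... s_(p-1) adds (p-1) crossings.
  Crossings = p^2 * c(K) + (p-1)*|q|
Step 2: = 5^2 * 18 + (5-1)*16
Step 3: = 25*18 + 4*16
Step 4: = 450 + 64 = 514

514


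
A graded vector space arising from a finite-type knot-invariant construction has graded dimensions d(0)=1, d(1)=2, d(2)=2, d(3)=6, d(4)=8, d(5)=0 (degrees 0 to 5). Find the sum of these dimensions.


Total dimension = d(0) + d(1) + ... + d(5)
= 1 + 2 + 2 + 6 + 8 + 0
= 19

19


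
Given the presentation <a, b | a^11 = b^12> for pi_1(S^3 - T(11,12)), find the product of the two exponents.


The relation is a^11 = b^12.
Product of exponents = 11 * 12
= 132

132


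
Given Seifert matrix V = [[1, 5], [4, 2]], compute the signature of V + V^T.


Step 1: V + V^T = [[2, 9], [9, 4]]
Step 2: trace = 6, det = -73
Step 3: Discriminant = 6^2 - 4*(-73) = 328
Step 4: Eigenvalues: 12.0554, -6.05539
Step 5: Signature = (# positive eigenvalues) - (# negative eigenvalues) = 0

0


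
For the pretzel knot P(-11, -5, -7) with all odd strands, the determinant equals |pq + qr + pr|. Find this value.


Step 1: Compute pq + qr + pr.
pq = (-11)*(-5) = 55
qr = (-5)*(-7) = 35
pr = (-11)*(-7) = 77
pq + qr + pr = 55 + 35 + 77 = 167
Step 2: Take absolute value.
det(P(-11,-5,-7)) = |167| = 167

167


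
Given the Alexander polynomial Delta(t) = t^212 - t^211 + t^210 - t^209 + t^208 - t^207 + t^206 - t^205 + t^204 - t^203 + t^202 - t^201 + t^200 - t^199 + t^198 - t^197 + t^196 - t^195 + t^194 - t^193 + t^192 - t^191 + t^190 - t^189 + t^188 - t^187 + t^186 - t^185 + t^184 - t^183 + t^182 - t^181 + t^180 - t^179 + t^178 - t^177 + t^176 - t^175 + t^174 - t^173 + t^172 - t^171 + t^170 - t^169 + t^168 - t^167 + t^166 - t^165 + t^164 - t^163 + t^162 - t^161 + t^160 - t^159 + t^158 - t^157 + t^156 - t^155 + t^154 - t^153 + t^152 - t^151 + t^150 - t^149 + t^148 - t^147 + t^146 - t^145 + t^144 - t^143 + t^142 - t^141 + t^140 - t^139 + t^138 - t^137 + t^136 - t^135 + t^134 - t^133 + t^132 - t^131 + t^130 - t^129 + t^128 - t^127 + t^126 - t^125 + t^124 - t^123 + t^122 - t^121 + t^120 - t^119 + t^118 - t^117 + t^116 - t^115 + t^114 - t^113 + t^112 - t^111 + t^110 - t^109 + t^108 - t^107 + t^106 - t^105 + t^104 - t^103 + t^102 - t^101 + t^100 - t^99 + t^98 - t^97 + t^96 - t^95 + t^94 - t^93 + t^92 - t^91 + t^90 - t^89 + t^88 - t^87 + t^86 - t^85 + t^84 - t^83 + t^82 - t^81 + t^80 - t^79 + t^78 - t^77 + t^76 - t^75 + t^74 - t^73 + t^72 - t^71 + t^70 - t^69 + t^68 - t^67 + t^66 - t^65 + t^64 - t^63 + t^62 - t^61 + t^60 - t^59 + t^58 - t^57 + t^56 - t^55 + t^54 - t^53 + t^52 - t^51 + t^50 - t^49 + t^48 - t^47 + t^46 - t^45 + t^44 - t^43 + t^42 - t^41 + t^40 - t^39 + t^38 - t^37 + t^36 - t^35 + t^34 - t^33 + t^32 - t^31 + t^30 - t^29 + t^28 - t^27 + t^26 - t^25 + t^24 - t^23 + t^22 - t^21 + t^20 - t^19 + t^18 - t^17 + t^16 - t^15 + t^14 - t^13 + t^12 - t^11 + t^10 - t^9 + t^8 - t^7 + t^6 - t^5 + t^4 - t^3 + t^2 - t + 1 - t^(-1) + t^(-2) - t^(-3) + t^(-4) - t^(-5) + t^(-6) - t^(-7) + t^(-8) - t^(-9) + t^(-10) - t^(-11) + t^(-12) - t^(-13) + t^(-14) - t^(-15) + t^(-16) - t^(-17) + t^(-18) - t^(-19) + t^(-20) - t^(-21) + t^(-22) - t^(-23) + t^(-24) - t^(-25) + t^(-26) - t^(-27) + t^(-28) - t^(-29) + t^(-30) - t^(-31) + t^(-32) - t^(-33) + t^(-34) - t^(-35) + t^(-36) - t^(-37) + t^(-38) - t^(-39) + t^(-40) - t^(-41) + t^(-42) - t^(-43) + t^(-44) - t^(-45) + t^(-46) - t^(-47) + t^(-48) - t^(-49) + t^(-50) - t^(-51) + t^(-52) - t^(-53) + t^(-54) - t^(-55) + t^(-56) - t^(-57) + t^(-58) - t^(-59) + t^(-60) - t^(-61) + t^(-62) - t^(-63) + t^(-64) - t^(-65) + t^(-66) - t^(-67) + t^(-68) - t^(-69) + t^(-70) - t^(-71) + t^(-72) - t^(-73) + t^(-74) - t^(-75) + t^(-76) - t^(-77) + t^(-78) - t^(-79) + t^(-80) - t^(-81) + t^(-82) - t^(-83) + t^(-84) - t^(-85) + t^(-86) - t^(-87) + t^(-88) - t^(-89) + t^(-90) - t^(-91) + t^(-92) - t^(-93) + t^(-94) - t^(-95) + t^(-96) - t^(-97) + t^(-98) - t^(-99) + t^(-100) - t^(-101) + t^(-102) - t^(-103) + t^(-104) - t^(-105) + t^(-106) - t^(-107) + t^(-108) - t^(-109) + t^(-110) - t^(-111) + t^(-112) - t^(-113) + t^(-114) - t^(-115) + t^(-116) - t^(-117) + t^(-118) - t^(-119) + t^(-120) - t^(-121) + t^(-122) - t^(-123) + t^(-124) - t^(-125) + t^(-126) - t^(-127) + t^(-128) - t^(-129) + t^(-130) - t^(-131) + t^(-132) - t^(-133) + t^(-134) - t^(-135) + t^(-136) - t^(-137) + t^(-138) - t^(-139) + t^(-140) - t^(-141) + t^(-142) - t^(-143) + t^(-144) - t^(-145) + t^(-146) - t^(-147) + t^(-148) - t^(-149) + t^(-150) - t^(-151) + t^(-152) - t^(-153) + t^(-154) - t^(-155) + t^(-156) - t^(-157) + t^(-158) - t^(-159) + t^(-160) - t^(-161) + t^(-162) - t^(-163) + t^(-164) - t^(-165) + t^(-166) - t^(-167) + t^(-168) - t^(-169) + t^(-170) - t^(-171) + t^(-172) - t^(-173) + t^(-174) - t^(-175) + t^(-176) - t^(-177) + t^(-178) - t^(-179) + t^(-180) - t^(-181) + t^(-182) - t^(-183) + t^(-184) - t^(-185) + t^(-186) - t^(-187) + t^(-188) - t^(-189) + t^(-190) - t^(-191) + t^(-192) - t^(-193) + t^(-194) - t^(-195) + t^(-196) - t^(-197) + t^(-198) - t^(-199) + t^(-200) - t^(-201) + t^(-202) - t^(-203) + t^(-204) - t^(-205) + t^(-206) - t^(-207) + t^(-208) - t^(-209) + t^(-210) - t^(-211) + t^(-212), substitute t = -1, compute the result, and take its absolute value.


Step 1: The polynomial has 425 terms with alternating signs, exponents from 212 down to -212.
Step 2: Substitute t = -1. The i-th term has coefficient (-1)^i and exponent (m-i),
  so its value is (-1)^i * (-1)^(m-i) = (-1)^m = 1 for every i.
Step 3: All 425 terms equal 1, so Delta(-1) = 425 * (1) = 425
Step 4: |Delta(-1)| = 425

425


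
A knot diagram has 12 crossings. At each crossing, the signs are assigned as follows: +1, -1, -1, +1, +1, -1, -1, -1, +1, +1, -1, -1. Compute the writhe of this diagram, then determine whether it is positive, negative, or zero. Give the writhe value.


Step 1: Count positive crossings (+1).
Positive crossings: 5
Step 2: Count negative crossings (-1).
Negative crossings: 7
Step 3: Writhe = (positive) - (negative)
w = 5 - 7 = -2
Step 4: |w| = 2, and w is negative

-2


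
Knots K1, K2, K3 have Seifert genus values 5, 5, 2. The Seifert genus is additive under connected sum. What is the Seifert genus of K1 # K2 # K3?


The Seifert genus is additive under connected sum.
Seifert genus(K1 # K2 # K3) = (5) + (5) + (2)
= 12

12


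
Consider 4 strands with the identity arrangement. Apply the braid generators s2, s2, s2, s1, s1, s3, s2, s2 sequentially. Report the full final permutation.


Starting with identity [1, 2, 3, 4].
Apply generators in sequence:
  After s2: [1, 3, 2, 4]
  After s2: [1, 2, 3, 4]
  After s2: [1, 3, 2, 4]
  After s1: [3, 1, 2, 4]
  After s1: [1, 3, 2, 4]
  After s3: [1, 3, 4, 2]
  After s2: [1, 4, 3, 2]
  After s2: [1, 3, 4, 2]
Final permutation: [1, 3, 4, 2]

[1, 3, 4, 2]


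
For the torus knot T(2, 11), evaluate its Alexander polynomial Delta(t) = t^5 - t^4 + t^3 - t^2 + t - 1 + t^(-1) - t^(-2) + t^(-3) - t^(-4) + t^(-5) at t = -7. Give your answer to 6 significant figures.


Substituting t = -7 into Delta(t) = t^5 - t^4 + t^3 - t^2 + t - 1 + t^(-1) - t^(-2) + t^(-3) - t^(-4) + t^(-5):
Term values: (-16807) + (-2401) + (-343) + (-49) + (-7) + (-1) + (-0.142857) + (-0.0204082) + (-0.00291545) + (-0.000416493) + (-5.9499e-05)
Sum = -19608.16666
Rounded to 6 significant figures: -19608.2

-19608.2


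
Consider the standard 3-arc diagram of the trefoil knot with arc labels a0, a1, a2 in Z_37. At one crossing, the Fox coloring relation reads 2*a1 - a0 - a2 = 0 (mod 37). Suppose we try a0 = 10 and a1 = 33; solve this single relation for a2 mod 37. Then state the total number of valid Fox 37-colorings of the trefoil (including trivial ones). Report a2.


Step 1: Apply the given crossing relation 2*a1 - a0 - a2 = 0 (mod 37).
  a2 = 2*a1 - a0 mod 37
  a2 = 2*33 - 10 mod 37
  a2 = 66 - 10 mod 37
  a2 = 56 mod 37 = 19
Step 2: The trefoil has determinant 3.
  Number of Fox p-colorings (p prime) is p^2 if p = 3, else p.
  Since 37 does not divide 3, only trivial (constant) colorings exist.
  (So the trial a0 = 10, a1 = 33 with a0 != a1 does NOT extend to a valid coloring of the whole trefoil: the other two crossing relations require 3*(a1 - a0) = 0 (mod 37), which fails.)
  Total colorings = 37
Step 3: a2 = 19, total Fox 37-colorings = 37

19


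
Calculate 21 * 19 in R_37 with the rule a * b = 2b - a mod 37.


21 * 19 = 2*19 - 21 mod 37
= 38 - 21 mod 37
= 17 mod 37 = 17

17


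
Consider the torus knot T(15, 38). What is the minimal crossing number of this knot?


For a torus knot T(p, q) with gcd(p,q)=1,
the crossing number is min(p*(q-1), q*(p-1)).
p*(q-1) = 15*37 = 555
q*(p-1) = 38*14 = 532
min(555, 532) = 532

532


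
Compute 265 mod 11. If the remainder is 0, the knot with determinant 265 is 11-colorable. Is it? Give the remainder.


Step 1: A knot is p-colorable if and only if p divides its determinant.
Step 2: Compute 265 mod 11.
265 = 24 * 11 + 1
Step 3: 265 mod 11 = 1
Step 4: The knot is 11-colorable: no

1


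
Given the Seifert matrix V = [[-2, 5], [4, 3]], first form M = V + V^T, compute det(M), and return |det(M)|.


Step 1: Form V + V^T where V = [[-2, 5], [4, 3]]
  V^T = [[-2, 4], [5, 3]]
  V + V^T = [[-4, 9], [9, 6]]
Step 2: det(V + V^T) = (-4)*6 - 9*9
  = -24 - 81 = -105
Step 3: Knot determinant = |det(V + V^T)| = |-105| = 105

105


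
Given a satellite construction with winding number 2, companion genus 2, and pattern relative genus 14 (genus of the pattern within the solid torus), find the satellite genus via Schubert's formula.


Schubert: g(satellite) = g_rel(pattern) + |winding| * g(companion),
where g_rel(pattern) is the genus of the pattern relative to the solid torus.
= 14 + 2 * 2
= 14 + 4 = 18

18


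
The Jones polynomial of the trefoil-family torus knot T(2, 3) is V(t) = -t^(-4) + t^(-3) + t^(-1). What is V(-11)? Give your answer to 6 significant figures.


Substituting t = -11 into V(t) = -t^(-4) + t^(-3) + t^(-1):
  (-)t^(-4) = -6.83013e-05
  (+)t^(-3) = -0.000751315
  (+)t^(-1) = -0.0909091
Sum = (-6.83013e-05) + (-0.000751315) + (-0.0909091)
= -0.09172870706
Rounded to 6 significant figures: -0.0917287

-0.0917287


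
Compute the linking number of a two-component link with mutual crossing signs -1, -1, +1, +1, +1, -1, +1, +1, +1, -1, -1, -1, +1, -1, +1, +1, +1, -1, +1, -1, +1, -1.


Step 1: Count positive crossings: 12
Step 2: Count negative crossings: 10
Step 3: Sum of signs = 12 - 10 = 2
Step 4: Linking number = sum/2 = 2/2 = 1

1


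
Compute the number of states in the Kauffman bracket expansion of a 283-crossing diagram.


Each crossing contributes 2 choices (A-smoothing or B-smoothing).
Total states = 2^283 = 15541351137805832567355695254588151253139254712417116170014499277911234281641667985408

15541351137805832567355695254588151253139254712417116170014499277911234281641667985408


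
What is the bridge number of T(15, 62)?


The bridge number of T(p,q) is min(p,q).
min(15, 62) = 15

15


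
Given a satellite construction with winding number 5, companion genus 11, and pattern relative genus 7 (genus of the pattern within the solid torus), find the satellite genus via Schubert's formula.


Schubert: g(satellite) = g_rel(pattern) + |winding| * g(companion),
where g_rel(pattern) is the genus of the pattern relative to the solid torus.
= 7 + 5 * 11
= 7 + 55 = 62

62


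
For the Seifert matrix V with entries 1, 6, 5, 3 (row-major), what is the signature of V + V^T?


Step 1: V + V^T = [[2, 11], [11, 6]]
Step 2: trace = 8, det = -109
Step 3: Discriminant = 8^2 - 4*(-109) = 500
Step 4: Eigenvalues: 15.1803, -7.18034
Step 5: Signature = (# positive eigenvalues) - (# negative eigenvalues) = 0

0


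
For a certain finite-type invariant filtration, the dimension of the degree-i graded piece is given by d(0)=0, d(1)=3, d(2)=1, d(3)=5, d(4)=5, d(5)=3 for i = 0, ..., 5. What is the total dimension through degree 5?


Total dimension = d(0) + d(1) + ... + d(5)
= 0 + 3 + 1 + 5 + 5 + 3
= 17

17


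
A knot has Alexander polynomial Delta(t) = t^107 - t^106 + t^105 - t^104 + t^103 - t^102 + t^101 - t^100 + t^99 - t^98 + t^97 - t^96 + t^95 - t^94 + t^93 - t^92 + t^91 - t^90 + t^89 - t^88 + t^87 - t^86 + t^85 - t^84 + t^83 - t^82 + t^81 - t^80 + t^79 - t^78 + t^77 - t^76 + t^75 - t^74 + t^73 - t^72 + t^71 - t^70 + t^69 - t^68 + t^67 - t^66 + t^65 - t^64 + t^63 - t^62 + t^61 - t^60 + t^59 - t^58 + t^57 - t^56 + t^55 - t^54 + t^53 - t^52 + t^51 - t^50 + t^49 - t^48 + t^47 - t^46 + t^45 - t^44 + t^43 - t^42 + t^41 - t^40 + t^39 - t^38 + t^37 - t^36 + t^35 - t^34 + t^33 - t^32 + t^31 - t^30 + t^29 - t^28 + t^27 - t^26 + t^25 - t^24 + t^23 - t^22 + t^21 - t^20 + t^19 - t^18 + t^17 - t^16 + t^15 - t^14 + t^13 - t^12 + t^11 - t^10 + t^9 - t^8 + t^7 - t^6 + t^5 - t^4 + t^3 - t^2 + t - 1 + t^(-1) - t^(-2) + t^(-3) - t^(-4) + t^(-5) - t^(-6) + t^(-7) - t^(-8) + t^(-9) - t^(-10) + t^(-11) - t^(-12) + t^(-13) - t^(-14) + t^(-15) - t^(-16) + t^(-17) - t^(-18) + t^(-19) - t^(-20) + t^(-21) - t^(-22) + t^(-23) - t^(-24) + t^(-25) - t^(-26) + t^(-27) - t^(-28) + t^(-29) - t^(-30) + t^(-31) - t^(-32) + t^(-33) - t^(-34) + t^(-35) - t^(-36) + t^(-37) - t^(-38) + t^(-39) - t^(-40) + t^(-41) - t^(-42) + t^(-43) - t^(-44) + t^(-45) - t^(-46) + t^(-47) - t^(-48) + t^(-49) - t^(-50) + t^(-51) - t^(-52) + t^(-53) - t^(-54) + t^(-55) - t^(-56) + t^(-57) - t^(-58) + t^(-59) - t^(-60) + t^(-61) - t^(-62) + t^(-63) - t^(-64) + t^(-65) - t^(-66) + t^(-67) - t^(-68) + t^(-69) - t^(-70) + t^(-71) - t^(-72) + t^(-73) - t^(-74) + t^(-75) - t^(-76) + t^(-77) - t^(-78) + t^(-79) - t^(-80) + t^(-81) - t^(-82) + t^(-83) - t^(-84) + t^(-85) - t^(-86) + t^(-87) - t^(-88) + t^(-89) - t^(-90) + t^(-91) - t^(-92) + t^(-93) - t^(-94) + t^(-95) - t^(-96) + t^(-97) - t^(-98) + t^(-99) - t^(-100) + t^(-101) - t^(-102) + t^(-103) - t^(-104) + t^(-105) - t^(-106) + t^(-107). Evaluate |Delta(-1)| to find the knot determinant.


Step 1: The polynomial has 215 terms with alternating signs, exponents from 107 down to -107.
Step 2: Substitute t = -1. The i-th term has coefficient (-1)^i and exponent (m-i),
  so its value is (-1)^i * (-1)^(m-i) = (-1)^m = -1 for every i.
Step 3: All 215 terms equal -1, so Delta(-1) = 215 * (-1) = -215
Step 4: |Delta(-1)| = 215

215


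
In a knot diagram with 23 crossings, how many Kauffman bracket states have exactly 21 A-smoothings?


We choose which 21 of 23 crossings get A-smoothings.
C(23, 21) = 23! / (21! * 2!)
= 253

253


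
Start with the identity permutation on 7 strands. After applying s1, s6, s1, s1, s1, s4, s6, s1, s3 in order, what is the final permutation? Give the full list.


Starting with identity [1, 2, 3, 4, 5, 6, 7].
Apply generators in sequence:
  After s1: [2, 1, 3, 4, 5, 6, 7]
  After s6: [2, 1, 3, 4, 5, 7, 6]
  After s1: [1, 2, 3, 4, 5, 7, 6]
  After s1: [2, 1, 3, 4, 5, 7, 6]
  After s1: [1, 2, 3, 4, 5, 7, 6]
  After s4: [1, 2, 3, 5, 4, 7, 6]
  After s6: [1, 2, 3, 5, 4, 6, 7]
  After s1: [2, 1, 3, 5, 4, 6, 7]
  After s3: [2, 1, 5, 3, 4, 6, 7]
Final permutation: [2, 1, 5, 3, 4, 6, 7]

[2, 1, 5, 3, 4, 6, 7]


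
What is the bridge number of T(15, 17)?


The bridge number of T(p,q) is min(p,q).
min(15, 17) = 15

15


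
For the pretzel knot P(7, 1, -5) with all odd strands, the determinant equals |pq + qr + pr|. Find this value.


Step 1: Compute pq + qr + pr.
pq = 7*1 = 7
qr = 1*(-5) = -5
pr = 7*(-5) = -35
pq + qr + pr = 7 + (-5) + (-35) = -33
Step 2: Take absolute value.
det(P(7,1,-5)) = |-33| = 33

33


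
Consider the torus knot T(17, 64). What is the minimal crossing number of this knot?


For a torus knot T(p, q) with gcd(p,q)=1,
the crossing number is min(p*(q-1), q*(p-1)).
p*(q-1) = 17*63 = 1071
q*(p-1) = 64*16 = 1024
min(1071, 1024) = 1024

1024


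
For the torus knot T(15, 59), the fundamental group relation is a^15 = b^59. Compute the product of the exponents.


The relation is a^15 = b^59.
Product of exponents = 15 * 59
= 885

885


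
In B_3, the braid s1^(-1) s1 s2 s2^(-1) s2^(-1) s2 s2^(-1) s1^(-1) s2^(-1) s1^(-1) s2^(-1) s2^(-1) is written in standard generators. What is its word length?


The word length counts the number of generators (including inverses).
Listing each generator: s1^(-1), s1, s2, s2^(-1), s2^(-1), s2, s2^(-1), s1^(-1), s2^(-1), s1^(-1), s2^(-1), s2^(-1)
There are 12 generators in this braid word.

12


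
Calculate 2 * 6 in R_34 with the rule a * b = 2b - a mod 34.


2 * 6 = 2*6 - 2 mod 34
= 12 - 2 mod 34
= 10 mod 34 = 10

10


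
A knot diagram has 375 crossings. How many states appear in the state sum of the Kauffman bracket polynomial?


Each crossing contributes 2 choices (A-smoothing or B-smoothing).
Total states = 2^375 = 76957043352332967211482500195592995713046365762627825523336510555167425334955489475418488779072100860950445293568

76957043352332967211482500195592995713046365762627825523336510555167425334955489475418488779072100860950445293568


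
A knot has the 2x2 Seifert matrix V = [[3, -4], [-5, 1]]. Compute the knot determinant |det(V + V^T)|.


Step 1: Form V + V^T where V = [[3, -4], [-5, 1]]
  V^T = [[3, -5], [-4, 1]]
  V + V^T = [[6, -9], [-9, 2]]
Step 2: det(V + V^T) = 6*2 - (-9)*(-9)
  = 12 - 81 = -69
Step 3: Knot determinant = |det(V + V^T)| = |-69| = 69

69


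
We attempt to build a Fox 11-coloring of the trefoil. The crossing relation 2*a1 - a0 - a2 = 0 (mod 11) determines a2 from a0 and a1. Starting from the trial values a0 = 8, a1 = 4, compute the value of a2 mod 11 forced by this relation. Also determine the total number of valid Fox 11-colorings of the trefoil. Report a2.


Step 1: Apply the given crossing relation 2*a1 - a0 - a2 = 0 (mod 11).
  a2 = 2*a1 - a0 mod 11
  a2 = 2*4 - 8 mod 11
  a2 = 8 - 8 mod 11
  a2 = 0 mod 11 = 0
Step 2: The trefoil has determinant 3.
  Number of Fox p-colorings (p prime) is p^2 if p = 3, else p.
  Since 11 does not divide 3, only trivial (constant) colorings exist.
  (So the trial a0 = 8, a1 = 4 with a0 != a1 does NOT extend to a valid coloring of the whole trefoil: the other two crossing relations require 3*(a1 - a0) = 0 (mod 11), which fails.)
  Total colorings = 11
Step 3: a2 = 0, total Fox 11-colorings = 11

0


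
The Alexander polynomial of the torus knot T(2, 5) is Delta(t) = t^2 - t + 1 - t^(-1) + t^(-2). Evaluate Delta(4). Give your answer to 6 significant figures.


Substituting t = 4 into Delta(t) = t^2 - t + 1 - t^(-1) + t^(-2):
Term values: (16) + (-4) + (1) + (-0.25) + (0.0625)
Sum = 12.8125
Rounded to 6 significant figures: 12.8125

12.8125


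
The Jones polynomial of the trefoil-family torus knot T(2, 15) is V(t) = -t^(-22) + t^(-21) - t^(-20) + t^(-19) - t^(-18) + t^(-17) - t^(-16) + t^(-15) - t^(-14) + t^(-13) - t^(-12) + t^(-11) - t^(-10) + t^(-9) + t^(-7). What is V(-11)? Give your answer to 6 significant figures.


Substituting t = -11 into V(t) = -t^(-22) + t^(-21) - t^(-20) + t^(-19) - t^(-18) + t^(-17) - t^(-16) + t^(-15) - t^(-14) + t^(-13) - t^(-12) + t^(-11) - t^(-10) + t^(-9) + t^(-7):
  (-)t^(-22) = -1.22846e-23
  (+)t^(-21) = -1.35131e-22
  (-)t^(-20) = -1.48644e-21
  (+)t^(-19) = -1.63508e-20
  (-)t^(-18) = -1.79859e-19
  (+)t^(-17) = -1.97845e-18
  (-)t^(-16) = -2.17629e-17
  (+)t^(-15) = -2.39392e-16
  (-)t^(-14) = -2.63331e-15
  (+)t^(-13) = -2.89664e-14
  (-)t^(-12) = -3.18631e-13
  (+)t^(-11) = -3.50494e-12
  (-)t^(-10) = -3.85543e-11
  (+)t^(-9) = -4.24098e-10
  (+)t^(-7) = -5.13158e-08
Sum = (-1.22846e-23) + (-1.35131e-22) + (-1.48644e-21) + (-1.63508e-20) + (-1.79859e-19) + (-1.97845e-18) + (-2.17629e-17) + (-2.39392e-16) + (-2.63331e-15) + (-2.89664e-14) + (-3.18631e-13) + (-3.50494e-12) + (-3.85543e-11) + (-4.24098e-10) + (-5.13158e-08)
= -5.17823192e-08
Rounded to 6 significant figures: -5.17823e-08

-5.17823e-08


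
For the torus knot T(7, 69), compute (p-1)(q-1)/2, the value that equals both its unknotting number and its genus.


For a torus knot T(p,q), both the unknotting number and genus equal (p-1)(q-1)/2.
= (7-1)(69-1)/2
= 6*68/2
= 408/2 = 204

204


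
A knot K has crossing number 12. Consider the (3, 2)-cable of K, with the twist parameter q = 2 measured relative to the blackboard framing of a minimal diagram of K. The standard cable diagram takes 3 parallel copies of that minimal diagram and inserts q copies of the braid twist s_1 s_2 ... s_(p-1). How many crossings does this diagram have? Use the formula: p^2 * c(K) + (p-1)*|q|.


Step 1: Each of the c(K) crossings of the companion diagram becomes p*p = p^2 crossings among the p parallel strands, and each of the |q| twists s_1 s_2 ... s_(p-1) adds (p-1) crossings.
  Crossings = p^2 * c(K) + (p-1)*|q|
Step 2: = 3^2 * 12 + (3-1)*2
Step 3: = 9*12 + 2*2
Step 4: = 108 + 4 = 112

112


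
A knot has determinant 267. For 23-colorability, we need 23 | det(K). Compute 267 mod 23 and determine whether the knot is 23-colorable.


Step 1: A knot is p-colorable if and only if p divides its determinant.
Step 2: Compute 267 mod 23.
267 = 11 * 23 + 14
Step 3: 267 mod 23 = 14
Step 4: The knot is 23-colorable: no

14


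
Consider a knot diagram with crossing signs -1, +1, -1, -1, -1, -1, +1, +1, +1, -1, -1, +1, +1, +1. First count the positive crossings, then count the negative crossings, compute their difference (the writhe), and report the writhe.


Step 1: Count positive crossings (+1).
Positive crossings: 7
Step 2: Count negative crossings (-1).
Negative crossings: 7
Step 3: Writhe = (positive) - (negative)
w = 7 - 7 = 0
Step 4: |w| = 0, and w is zero

0


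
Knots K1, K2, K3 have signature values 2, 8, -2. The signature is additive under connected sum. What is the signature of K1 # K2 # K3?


The signature is additive under connected sum.
signature(K1 # K2 # K3) = (2) + (8) + (-2)
= 8

8


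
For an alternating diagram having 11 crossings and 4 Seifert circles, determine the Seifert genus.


For alternating knots, g = (c - s + 1)/2.
= (11 - 4 + 1)/2
= 8/2 = 4

4


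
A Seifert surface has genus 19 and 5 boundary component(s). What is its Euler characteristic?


chi = 2 - 2g - b
= 2 - 2*19 - 5
= 2 - 38 - 5 = -41

-41


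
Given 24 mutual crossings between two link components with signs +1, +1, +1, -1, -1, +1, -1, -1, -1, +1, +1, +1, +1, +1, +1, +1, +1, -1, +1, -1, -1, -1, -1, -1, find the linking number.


Step 1: Count positive crossings: 13
Step 2: Count negative crossings: 11
Step 3: Sum of signs = 13 - 11 = 2
Step 4: Linking number = sum/2 = 2/2 = 1

1


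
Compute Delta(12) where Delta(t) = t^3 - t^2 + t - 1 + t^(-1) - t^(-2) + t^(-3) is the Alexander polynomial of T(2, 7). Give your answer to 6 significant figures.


Substituting t = 12 into Delta(t) = t^3 - t^2 + t - 1 + t^(-1) - t^(-2) + t^(-3):
Term values: (1728) + (-144) + (12) + (-1) + (0.0833333) + (-0.00694444) + (0.000578704)
Sum = 1595.076968
Rounded to 6 significant figures: 1595.08

1595.08


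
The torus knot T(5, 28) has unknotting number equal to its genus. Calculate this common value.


For a torus knot T(p,q), both the unknotting number and genus equal (p-1)(q-1)/2.
= (5-1)(28-1)/2
= 4*27/2
= 108/2 = 54

54


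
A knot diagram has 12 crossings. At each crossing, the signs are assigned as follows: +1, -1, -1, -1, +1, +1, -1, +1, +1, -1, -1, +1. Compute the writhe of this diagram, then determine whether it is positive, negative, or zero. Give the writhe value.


Step 1: Count positive crossings (+1).
Positive crossings: 6
Step 2: Count negative crossings (-1).
Negative crossings: 6
Step 3: Writhe = (positive) - (negative)
w = 6 - 6 = 0
Step 4: |w| = 0, and w is zero

0


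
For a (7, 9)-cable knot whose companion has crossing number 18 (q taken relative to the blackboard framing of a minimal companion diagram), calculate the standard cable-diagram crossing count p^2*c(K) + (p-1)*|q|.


Step 1: Each of the c(K) crossings of the companion diagram becomes p*p = p^2 crossings among the p parallel strands, and each of the |q| twists s_1 s_2 ... s_(p-1) adds (p-1) crossings.
  Crossings = p^2 * c(K) + (p-1)*|q|
Step 2: = 7^2 * 18 + (7-1)*9
Step 3: = 49*18 + 6*9
Step 4: = 882 + 54 = 936

936


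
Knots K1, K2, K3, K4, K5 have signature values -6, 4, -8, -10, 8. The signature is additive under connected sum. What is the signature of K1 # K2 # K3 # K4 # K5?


The signature is additive under connected sum.
signature(K1 # K2 # K3 # K4 # K5) = (-6) + (4) + (-8) + (-10) + (8)
= -12

-12


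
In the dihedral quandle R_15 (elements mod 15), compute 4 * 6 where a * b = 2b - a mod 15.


4 * 6 = 2*6 - 4 mod 15
= 12 - 4 mod 15
= 8 mod 15 = 8

8


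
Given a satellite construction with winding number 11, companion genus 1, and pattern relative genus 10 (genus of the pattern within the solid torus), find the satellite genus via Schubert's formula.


Schubert: g(satellite) = g_rel(pattern) + |winding| * g(companion),
where g_rel(pattern) is the genus of the pattern relative to the solid torus.
= 10 + 11 * 1
= 10 + 11 = 21

21


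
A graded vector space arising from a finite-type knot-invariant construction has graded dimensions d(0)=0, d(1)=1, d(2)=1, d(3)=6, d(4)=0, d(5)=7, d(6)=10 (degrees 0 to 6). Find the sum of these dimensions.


Total dimension = d(0) + d(1) + ... + d(6)
= 0 + 1 + 1 + 6 + 0 + 7 + 10
= 25

25


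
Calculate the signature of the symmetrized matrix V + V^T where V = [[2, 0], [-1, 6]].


Step 1: V + V^T = [[4, -1], [-1, 12]]
Step 2: trace = 16, det = 47
Step 3: Discriminant = 16^2 - 4*47 = 68
Step 4: Eigenvalues: 12.1231, 3.87689
Step 5: Signature = (# positive eigenvalues) - (# negative eigenvalues) = 2

2


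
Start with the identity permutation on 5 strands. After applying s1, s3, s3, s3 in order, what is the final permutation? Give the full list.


Starting with identity [1, 2, 3, 4, 5].
Apply generators in sequence:
  After s1: [2, 1, 3, 4, 5]
  After s3: [2, 1, 4, 3, 5]
  After s3: [2, 1, 3, 4, 5]
  After s3: [2, 1, 4, 3, 5]
Final permutation: [2, 1, 4, 3, 5]

[2, 1, 4, 3, 5]


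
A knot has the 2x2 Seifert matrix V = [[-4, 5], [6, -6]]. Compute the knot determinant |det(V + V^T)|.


Step 1: Form V + V^T where V = [[-4, 5], [6, -6]]
  V^T = [[-4, 6], [5, -6]]
  V + V^T = [[-8, 11], [11, -12]]
Step 2: det(V + V^T) = (-8)*(-12) - 11*11
  = 96 - 121 = -25
Step 3: Knot determinant = |det(V + V^T)| = |-25| = 25

25


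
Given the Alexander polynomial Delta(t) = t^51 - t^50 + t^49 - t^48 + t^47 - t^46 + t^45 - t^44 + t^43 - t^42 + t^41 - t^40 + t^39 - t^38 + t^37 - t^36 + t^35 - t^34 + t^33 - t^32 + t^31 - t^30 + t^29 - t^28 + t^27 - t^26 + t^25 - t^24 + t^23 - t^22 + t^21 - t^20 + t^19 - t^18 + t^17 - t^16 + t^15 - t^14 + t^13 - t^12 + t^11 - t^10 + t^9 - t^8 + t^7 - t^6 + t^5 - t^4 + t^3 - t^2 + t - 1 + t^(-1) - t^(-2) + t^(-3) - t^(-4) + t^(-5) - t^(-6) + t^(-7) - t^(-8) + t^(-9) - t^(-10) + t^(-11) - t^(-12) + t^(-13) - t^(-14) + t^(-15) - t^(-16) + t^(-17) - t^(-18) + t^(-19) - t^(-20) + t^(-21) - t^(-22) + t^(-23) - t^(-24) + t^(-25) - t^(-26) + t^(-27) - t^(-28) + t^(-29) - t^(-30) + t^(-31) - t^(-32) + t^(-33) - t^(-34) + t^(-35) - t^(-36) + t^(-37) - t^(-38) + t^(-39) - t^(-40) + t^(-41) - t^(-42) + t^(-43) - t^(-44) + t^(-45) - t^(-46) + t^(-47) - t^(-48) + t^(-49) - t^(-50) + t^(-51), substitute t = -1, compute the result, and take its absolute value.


Step 1: The polynomial has 103 terms with alternating signs, exponents from 51 down to -51.
Step 2: Substitute t = -1. The i-th term has coefficient (-1)^i and exponent (m-i),
  so its value is (-1)^i * (-1)^(m-i) = (-1)^m = -1 for every i.
Step 3: All 103 terms equal -1, so Delta(-1) = 103 * (-1) = -103
Step 4: |Delta(-1)| = 103

103


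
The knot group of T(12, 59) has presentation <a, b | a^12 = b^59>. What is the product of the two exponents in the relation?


The relation is a^12 = b^59.
Product of exponents = 12 * 59
= 708

708


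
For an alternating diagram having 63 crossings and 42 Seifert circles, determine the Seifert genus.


For alternating knots, g = (c - s + 1)/2.
= (63 - 42 + 1)/2
= 22/2 = 11

11


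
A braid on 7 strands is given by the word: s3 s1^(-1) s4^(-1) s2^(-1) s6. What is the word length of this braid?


The word length counts the number of generators (including inverses).
Listing each generator: s3, s1^(-1), s4^(-1), s2^(-1), s6
There are 5 generators in this braid word.

5


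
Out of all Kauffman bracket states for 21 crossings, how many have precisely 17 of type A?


We choose which 17 of 21 crossings get A-smoothings.
C(21, 17) = 21! / (17! * 4!)
= 5985

5985


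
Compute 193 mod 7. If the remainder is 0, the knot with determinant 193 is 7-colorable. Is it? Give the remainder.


Step 1: A knot is p-colorable if and only if p divides its determinant.
Step 2: Compute 193 mod 7.
193 = 27 * 7 + 4
Step 3: 193 mod 7 = 4
Step 4: The knot is 7-colorable: no

4


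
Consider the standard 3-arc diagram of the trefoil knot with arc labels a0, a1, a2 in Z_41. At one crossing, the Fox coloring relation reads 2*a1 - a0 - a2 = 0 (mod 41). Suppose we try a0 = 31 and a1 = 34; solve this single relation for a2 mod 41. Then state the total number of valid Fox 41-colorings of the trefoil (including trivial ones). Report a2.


Step 1: Apply the given crossing relation 2*a1 - a0 - a2 = 0 (mod 41).
  a2 = 2*a1 - a0 mod 41
  a2 = 2*34 - 31 mod 41
  a2 = 68 - 31 mod 41
  a2 = 37 mod 41 = 37
Step 2: The trefoil has determinant 3.
  Number of Fox p-colorings (p prime) is p^2 if p = 3, else p.
  Since 41 does not divide 3, only trivial (constant) colorings exist.
  (So the trial a0 = 31, a1 = 34 with a0 != a1 does NOT extend to a valid coloring of the whole trefoil: the other two crossing relations require 3*(a1 - a0) = 0 (mod 41), which fails.)
  Total colorings = 41
Step 3: a2 = 37, total Fox 41-colorings = 41

37


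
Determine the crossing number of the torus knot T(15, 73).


For a torus knot T(p, q) with gcd(p,q)=1,
the crossing number is min(p*(q-1), q*(p-1)).
p*(q-1) = 15*72 = 1080
q*(p-1) = 73*14 = 1022
min(1080, 1022) = 1022

1022


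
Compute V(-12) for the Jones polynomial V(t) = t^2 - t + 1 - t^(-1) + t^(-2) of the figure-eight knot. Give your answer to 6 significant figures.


Substituting t = -12 into V(t) = t^2 - t + 1 - t^(-1) + t^(-2):
  (+)t^(2) = 144
  (-)t^(1) = 12
  (+)t^(0) = 1
  (-)t^(-1) = 0.0833333
  (+)t^(-2) = 0.00694444
Sum = (144) + (12) + (1) + (0.0833333) + (0.00694444)
= 157.0902778
Rounded to 6 significant figures: 157.09

157.09


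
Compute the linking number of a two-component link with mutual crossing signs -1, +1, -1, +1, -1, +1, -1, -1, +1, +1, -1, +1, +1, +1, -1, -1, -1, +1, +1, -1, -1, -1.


Step 1: Count positive crossings: 10
Step 2: Count negative crossings: 12
Step 3: Sum of signs = 10 - 12 = -2
Step 4: Linking number = sum/2 = -2/2 = -1

-1


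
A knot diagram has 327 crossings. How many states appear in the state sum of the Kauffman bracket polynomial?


Each crossing contributes 2 choices (A-smoothing or B-smoothing).
Total states = 2^327 = 273406340597876490546562778389702670669146178861651554553221325801244124899921990402939147127881728

273406340597876490546562778389702670669146178861651554553221325801244124899921990402939147127881728


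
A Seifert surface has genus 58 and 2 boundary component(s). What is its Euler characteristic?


chi = 2 - 2g - b
= 2 - 2*58 - 2
= 2 - 116 - 2 = -116

-116


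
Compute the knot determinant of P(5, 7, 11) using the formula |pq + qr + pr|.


Step 1: Compute pq + qr + pr.
pq = 5*7 = 35
qr = 7*11 = 77
pr = 5*11 = 55
pq + qr + pr = 35 + 77 + 55 = 167
Step 2: Take absolute value.
det(P(5,7,11)) = |167| = 167

167
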